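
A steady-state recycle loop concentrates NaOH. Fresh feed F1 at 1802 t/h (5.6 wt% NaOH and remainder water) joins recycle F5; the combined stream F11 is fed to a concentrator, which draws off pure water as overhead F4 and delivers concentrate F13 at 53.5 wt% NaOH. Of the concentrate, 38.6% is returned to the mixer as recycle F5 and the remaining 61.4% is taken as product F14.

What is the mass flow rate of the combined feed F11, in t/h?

Overall NaOH balance (none leaves overhead): NaOH in fresh feed = NaOH in product, i.e. 1802×0.056 = (1−0.386)·F13·0.535.
F13 = 100.91/(0.535×0.614) = 307.2 t/h.
Recycle F5 = 0.386×307.2 = 118.58 t/h.
Combined feed F11 = 1802 + 118.58 = 1920.6 t/h.

1921 t/h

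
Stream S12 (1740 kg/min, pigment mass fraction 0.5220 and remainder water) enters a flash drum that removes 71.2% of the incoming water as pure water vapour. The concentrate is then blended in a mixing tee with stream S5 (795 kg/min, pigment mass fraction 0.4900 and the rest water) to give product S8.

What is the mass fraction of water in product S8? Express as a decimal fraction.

0.3320

Vapour removed = 0.712×0.478×1740 = 592.18 kg/min; concentrate = 1147.8 kg/min.
water reaching the mixer = 239.54 (from concentrate) + 795×0.510 = 644.99 kg/min.
Product flow = 1147.8 + 795 = 1942.8 kg/min; water fraction = 0.3320.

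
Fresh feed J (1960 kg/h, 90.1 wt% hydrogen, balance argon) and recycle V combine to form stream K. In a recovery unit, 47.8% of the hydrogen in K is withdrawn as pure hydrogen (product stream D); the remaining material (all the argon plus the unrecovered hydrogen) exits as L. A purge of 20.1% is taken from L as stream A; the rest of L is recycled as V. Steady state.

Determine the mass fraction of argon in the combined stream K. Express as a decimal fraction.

argon enters only via J and leaves only via the purge: 1960×0.099 = 0.201×(argon in L), and the recovery unit passes all argon, so argon in K = argon in L = 965.37 kg/h.
hydrogen in K: m_A = 1960×0.901 + (1−0.201)·(1−0.478)·m_A, so m_A = 1766/0.5829 = 3029.5 kg/h.
K = 3029.5 + 965.37 = 3994.9 kg/h.
argon fraction in K = 965.37/3994.9 = 0.242.

0.242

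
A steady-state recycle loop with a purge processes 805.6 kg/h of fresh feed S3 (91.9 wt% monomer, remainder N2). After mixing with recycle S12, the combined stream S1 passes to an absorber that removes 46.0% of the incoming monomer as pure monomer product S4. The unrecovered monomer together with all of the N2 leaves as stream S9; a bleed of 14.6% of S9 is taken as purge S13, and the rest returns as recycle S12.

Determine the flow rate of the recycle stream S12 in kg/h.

1015 kg/h

N2 enters only via S3 and leaves only via the purge: 805.6×0.081 = 0.146×(N2 in S9), and the absorber passes all N2, so N2 in S1 = N2 in S9 = 446.94 kg/h.
monomer in S1: m_A = 805.6×0.919 + (1−0.146)·(1−0.460)·m_A, so m_A = 740.35/0.5388 = 1374 kg/h.
S9 = (1−0.460)×1374 + 446.94 = 1188.9 kg/h.
Recycle S12 = (1−0.146)×1188.9 = 1015.3 kg/h.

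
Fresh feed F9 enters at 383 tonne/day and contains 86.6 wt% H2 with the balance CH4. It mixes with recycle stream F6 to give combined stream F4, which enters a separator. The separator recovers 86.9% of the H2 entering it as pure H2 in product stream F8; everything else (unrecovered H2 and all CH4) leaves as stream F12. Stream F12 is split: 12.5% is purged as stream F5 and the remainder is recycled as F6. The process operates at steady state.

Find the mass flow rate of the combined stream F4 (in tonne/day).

CH4 enters only via F9 and leaves only via the purge: 383×0.134 = 0.125×(CH4 in F12), and the separator passes all CH4, so CH4 in F4 = CH4 in F12 = 410.58 tonne/day.
H2 in F4: m_A = 383×0.866 + (1−0.125)·(1−0.869)·m_A, so m_A = 331.68/0.8854 = 374.62 tonne/day.
F4 = 374.62 + 410.58 = 785.19 tonne/day.

785.2 tonne/day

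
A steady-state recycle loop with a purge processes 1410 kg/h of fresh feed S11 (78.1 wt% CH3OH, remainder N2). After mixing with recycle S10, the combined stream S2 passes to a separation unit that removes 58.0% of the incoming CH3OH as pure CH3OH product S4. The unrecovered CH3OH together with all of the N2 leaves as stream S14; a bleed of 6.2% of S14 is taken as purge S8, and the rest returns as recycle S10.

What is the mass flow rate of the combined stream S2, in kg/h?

6798 kg/h

N2 enters only via S11 and leaves only via the purge: 1410×0.219 = 0.062×(N2 in S14), and the separation unit passes all N2, so N2 in S2 = N2 in S14 = 4980.5 kg/h.
CH3OH in S2: m_A = 1410×0.781 + (1−0.062)·(1−0.580)·m_A, so m_A = 1101.2/0.6060 = 1817.1 kg/h.
S2 = 1817.1 + 4980.5 = 6797.5 kg/h.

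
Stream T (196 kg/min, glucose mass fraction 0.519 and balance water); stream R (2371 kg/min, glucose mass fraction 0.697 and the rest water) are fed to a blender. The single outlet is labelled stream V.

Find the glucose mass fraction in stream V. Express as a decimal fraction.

0.683

Total flow out = 196 + 2371 = 2567 kg/min.
glucose in = 196×0.519 + 2371×0.697 = 1754.3 kg/min.
glucose mass fraction in V = 1754.3/2567 = 0.683.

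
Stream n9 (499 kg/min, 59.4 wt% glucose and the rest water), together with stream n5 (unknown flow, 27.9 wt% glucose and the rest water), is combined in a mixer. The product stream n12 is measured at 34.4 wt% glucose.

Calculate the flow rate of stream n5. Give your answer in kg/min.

Let n5 be the unknown flow. Total out = 499 + n5.
glucose balance: 296.41 + 0.279·n5 = 0.344·(499 + n5)
(0.279 − 0.344)·n5 = 0.344×499 − 296.41 = -124.75
n5 = -124.75 / -0.065 = 1919.2 kg/min

1919 kg/min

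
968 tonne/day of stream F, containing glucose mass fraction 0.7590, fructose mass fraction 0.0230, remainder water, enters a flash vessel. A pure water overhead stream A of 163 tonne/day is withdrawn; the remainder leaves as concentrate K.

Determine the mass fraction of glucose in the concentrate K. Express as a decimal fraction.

0.9127

glucose is not removed: 968×0.759 = 734.71 tonne/day of glucose enters K.
Concentrate = 968 − 163 = 805 tonne/day.
Mass fraction = 734.71/805 = 0.9127.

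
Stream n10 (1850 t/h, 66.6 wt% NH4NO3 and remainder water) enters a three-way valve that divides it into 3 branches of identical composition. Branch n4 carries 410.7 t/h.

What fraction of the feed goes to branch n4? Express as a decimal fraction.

Fraction to n4 = 410.7/1850 = 0.2220.

0.222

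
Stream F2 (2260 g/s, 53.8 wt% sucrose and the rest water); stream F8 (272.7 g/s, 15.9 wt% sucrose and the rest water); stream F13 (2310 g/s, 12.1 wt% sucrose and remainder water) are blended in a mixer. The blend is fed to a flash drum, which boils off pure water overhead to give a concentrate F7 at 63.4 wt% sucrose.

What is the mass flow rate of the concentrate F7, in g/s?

2427 g/s

sucrose entering = 2260×0.538 + 272.7×0.159 + 2310×0.121 = 1538.7 g/s.
All sucrose reports to F7, so F7 = 1538.7/0.634 = 2427 g/s.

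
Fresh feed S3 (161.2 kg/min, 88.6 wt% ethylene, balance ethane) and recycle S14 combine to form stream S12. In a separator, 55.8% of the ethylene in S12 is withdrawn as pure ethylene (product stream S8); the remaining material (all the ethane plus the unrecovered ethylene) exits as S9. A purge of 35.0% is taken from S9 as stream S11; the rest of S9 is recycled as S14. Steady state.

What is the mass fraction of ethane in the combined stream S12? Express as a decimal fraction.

0.208

ethane enters only via S3 and leaves only via the purge: 161.2×0.114 = 0.350×(ethane in S9), and the separator passes all ethane, so ethane in S12 = ethane in S9 = 52.505 kg/min.
ethylene in S12: m_A = 161.2×0.886 + (1−0.350)·(1−0.558)·m_A, so m_A = 142.82/0.7127 = 200.4 kg/min.
S12 = 200.4 + 52.505 = 252.9 kg/min.
ethane fraction in S12 = 52.505/252.9 = 0.208.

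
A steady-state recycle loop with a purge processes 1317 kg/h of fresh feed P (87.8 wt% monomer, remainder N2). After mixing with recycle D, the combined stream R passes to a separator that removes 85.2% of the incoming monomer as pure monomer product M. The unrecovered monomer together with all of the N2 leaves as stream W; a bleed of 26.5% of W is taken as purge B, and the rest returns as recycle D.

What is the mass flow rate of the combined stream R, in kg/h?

1904 kg/h

N2 enters only via P and leaves only via the purge: 1317×0.122 = 0.265×(N2 in W), and the separator passes all N2, so N2 in R = N2 in W = 606.32 kg/h.
monomer in R: m_A = 1317×0.878 + (1−0.265)·(1−0.852)·m_A, so m_A = 1156.3/0.8912 = 1297.5 kg/h.
R = 1297.5 + 606.32 = 1903.8 kg/h.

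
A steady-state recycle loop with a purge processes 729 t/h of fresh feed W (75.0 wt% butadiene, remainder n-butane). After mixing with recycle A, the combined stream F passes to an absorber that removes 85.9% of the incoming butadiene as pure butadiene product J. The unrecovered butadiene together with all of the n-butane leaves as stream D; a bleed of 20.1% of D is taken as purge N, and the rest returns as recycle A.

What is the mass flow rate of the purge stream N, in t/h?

n-butane enters only via W and leaves only via the purge: 729×0.250 = 0.201×(n-butane in D), and the absorber passes all n-butane, so n-butane in F = n-butane in D = 906.72 t/h.
butadiene in F: m_A = 729×0.750 + (1−0.201)·(1−0.859)·m_A, so m_A = 546.75/0.8873 = 616.17 t/h.
D = (1−0.859)×616.17 + 906.72 = 993.6 t/h.
Purge N = 0.201×993.6 = 199.71 t/h.

199.7 t/h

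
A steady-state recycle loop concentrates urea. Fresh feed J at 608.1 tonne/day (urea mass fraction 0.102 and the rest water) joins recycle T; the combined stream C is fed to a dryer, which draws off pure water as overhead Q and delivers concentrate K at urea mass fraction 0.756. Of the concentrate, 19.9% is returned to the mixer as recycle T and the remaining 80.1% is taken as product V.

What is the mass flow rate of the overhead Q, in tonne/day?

Overall urea balance (none leaves overhead): urea in fresh feed = urea in product, i.e. 608.1×0.102 = (1−0.199)·K·0.756.
K = 62.026/(0.756×0.801) = 102.43 tonne/day.
Recycle T = 0.199×102.43 = 20.383 tonne/day.
Combined feed C = 608.1 + 20.383 = 628.48 tonne/day.
Overhead Q = C − K = 628.48 − 102.43 = 526.05 tonne/day.

526.1 tonne/day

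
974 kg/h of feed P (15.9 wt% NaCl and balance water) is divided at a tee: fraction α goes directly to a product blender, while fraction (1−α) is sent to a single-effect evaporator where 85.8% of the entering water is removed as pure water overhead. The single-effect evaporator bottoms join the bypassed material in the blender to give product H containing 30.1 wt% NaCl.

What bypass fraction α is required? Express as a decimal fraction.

0.346

All 974×0.159 = 154.87 kg/h of NaCl reaches H, so H = 154.87/0.301 = 514.5 kg/h and vapour = 459.5 kg/h.
The evaporator receives (1−α)·974 of feed at 0.841 water and removes 0.858 of that water:
0.858×0.841×(1−α)×974 = 459.5
(1−α) = 459.5/702.82 = 0.6538;  α = 0.3462.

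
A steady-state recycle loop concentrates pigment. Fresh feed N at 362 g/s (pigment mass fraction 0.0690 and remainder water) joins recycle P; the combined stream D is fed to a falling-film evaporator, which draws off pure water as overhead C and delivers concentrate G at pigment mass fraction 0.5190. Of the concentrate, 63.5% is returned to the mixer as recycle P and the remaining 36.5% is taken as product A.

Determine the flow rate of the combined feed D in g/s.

Overall pigment balance (none leaves overhead): pigment in fresh feed = pigment in product, i.e. 362×0.069 = (1−0.635)·G·0.519.
G = 24.978/(0.519×0.365) = 131.86 g/s.
Recycle P = 0.635×131.86 = 83.728 g/s.
Combined feed D = 362 + 83.728 = 445.73 g/s.

445.7 g/s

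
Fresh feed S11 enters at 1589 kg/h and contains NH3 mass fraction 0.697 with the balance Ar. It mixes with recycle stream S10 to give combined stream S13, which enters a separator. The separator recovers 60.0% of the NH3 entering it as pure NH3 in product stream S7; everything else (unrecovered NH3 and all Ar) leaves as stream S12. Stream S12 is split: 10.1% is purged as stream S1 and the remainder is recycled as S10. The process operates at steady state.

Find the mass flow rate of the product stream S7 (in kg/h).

1038 kg/h

NH3 in S13: m_A = 1589×0.697 + (1−0.101)·(1−0.600)·m_A, so m_A = 1107.5/0.6404 = 1729.4 kg/h.
Product S7 = 0.600×1729.4 = 1037.7 kg/h.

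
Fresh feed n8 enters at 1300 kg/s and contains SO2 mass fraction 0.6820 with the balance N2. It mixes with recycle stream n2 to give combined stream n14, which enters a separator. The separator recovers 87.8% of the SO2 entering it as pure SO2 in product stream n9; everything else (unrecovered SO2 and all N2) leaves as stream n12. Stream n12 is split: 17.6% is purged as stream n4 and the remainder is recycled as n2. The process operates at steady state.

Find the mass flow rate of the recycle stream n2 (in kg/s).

N2 enters only via n8 and leaves only via the purge: 1300×0.318 = 0.176×(N2 in n12), and the separator passes all N2, so N2 in n14 = N2 in n12 = 2348.9 kg/s.
SO2 in n14: m_A = 1300×0.682 + (1−0.176)·(1−0.878)·m_A, so m_A = 886.6/0.8995 = 985.69 kg/s.
n12 = (1−0.878)×985.69 + 2348.9 = 2469.1 kg/s.
Recycle n2 = (1−0.176)×2469.1 = 2034.6 kg/s.

2035 kg/s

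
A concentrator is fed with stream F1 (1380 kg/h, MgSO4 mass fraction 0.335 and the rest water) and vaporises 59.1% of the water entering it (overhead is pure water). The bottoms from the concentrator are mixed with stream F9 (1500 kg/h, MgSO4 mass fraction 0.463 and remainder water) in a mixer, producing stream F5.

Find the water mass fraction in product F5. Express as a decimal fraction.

Vapour removed = 0.591×0.665×1380 = 542.36 kg/h; concentrate = 837.64 kg/h.
water reaching the mixer = 375.34 (from concentrate) + 1500×0.537 = 1180.8 kg/h.
Product flow = 837.64 + 1500 = 2337.6 kg/h; water fraction = 0.505.

0.505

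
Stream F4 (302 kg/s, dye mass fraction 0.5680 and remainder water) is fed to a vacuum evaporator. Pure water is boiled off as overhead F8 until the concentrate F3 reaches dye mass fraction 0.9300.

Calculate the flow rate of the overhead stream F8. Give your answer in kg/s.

dye is conserved: 302×0.568 = 171.54 kg/s all reports to the concentrate.
Concentrate = 171.54/(target fraction) = 184.45 kg/s.
Overhead = 302 − 184.45 = 117.55 kg/s.

117.6 kg/s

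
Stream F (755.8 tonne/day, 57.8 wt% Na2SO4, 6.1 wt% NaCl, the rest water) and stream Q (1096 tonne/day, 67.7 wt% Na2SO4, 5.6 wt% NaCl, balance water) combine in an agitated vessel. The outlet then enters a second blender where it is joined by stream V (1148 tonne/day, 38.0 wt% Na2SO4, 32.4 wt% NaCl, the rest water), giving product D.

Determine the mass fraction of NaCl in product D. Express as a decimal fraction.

0.160

Overall, product flow = 2999.8 tonne/day.
NaCl in = 755.8×0.061 + 1096×0.056 + 1148×0.324 = 479.43 tonne/day.
NaCl fraction in D = 0.160.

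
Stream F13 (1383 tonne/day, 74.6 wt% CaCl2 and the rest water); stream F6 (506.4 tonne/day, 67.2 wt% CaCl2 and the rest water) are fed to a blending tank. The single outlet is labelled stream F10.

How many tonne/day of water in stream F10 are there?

water out = water in = 1383×0.254 + 506.4×0.328 = 517.38 tonne/day.

517.4 tonne/day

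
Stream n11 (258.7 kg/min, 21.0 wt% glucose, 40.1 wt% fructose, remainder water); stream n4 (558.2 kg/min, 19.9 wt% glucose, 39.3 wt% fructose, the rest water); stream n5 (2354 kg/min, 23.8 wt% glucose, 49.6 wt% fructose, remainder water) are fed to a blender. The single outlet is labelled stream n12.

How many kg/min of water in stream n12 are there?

water out = water in = 258.7×0.389 + 558.2×0.408 + 2354×0.266 = 954.54 kg/min.

954.5 kg/min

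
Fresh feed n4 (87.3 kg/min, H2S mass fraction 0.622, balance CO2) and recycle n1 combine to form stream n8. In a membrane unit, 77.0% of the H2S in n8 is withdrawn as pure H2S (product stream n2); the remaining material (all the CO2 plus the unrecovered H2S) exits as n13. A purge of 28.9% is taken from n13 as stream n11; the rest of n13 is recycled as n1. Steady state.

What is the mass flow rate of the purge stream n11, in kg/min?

CO2 enters only via n4 and leaves only via the purge: 87.3×0.378 = 0.289×(CO2 in n13), and the membrane unit passes all CO2, so CO2 in n8 = CO2 in n13 = 114.18 kg/min.
H2S in n8: m_A = 87.3×0.622 + (1−0.289)·(1−0.770)·m_A, so m_A = 54.301/0.8365 = 64.916 kg/min.
n13 = (1−0.770)×64.916 + 114.18 = 129.12 kg/min.
Purge n11 = 0.289×129.12 = 37.314 kg/min.

37.31 kg/min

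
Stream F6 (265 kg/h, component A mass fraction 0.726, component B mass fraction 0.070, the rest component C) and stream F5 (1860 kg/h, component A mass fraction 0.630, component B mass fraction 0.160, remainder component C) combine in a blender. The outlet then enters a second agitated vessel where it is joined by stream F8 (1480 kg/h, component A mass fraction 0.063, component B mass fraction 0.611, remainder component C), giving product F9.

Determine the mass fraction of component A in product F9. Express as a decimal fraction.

Overall, product flow = 3605 kg/h.
component A in = 265×0.726 + 1860×0.630 + 1480×0.063 = 1457.4 kg/h.
component A fraction in F9 = 0.404.

0.404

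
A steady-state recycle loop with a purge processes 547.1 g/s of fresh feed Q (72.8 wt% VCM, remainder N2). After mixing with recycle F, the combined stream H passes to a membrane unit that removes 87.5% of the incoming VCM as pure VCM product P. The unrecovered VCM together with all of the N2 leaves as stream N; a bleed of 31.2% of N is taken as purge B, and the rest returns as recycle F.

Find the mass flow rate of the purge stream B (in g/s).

165.8 g/s

N2 enters only via Q and leaves only via the purge: 547.1×0.272 = 0.312×(N2 in N), and the membrane unit passes all N2, so N2 in H = N2 in N = 476.96 g/s.
VCM in H: m_A = 547.1×0.728 + (1−0.312)·(1−0.875)·m_A, so m_A = 398.29/0.9140 = 435.76 g/s.
N = (1−0.875)×435.76 + 476.96 = 531.43 g/s.
Purge B = 0.312×531.43 = 165.81 g/s.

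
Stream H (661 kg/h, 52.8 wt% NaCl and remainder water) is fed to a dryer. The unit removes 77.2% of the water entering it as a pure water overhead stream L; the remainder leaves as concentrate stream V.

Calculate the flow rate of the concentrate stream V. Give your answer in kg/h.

water entering = 661×0.472 = 311.99 kg/h; overhead removed = 0.772×311.99 = 240.86 kg/h.
Concentrate = 661 − 240.86 = 420.14 kg/h.

420.1 kg/h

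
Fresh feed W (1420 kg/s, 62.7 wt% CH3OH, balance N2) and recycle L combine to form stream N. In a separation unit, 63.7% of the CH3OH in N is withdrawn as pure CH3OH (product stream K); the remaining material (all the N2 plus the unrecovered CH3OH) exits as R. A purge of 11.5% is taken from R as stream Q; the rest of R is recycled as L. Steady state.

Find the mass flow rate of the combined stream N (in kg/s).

N2 enters only via W and leaves only via the purge: 1420×0.373 = 0.115×(N2 in R), and the separation unit passes all N2, so N2 in N = N2 in R = 4605.7 kg/s.
CH3OH in N: m_A = 1420×0.627 + (1−0.115)·(1−0.637)·m_A, so m_A = 890.34/0.6787 = 1311.7 kg/s.
N = 1311.7 + 4605.7 = 5917.5 kg/s.

5917 kg/s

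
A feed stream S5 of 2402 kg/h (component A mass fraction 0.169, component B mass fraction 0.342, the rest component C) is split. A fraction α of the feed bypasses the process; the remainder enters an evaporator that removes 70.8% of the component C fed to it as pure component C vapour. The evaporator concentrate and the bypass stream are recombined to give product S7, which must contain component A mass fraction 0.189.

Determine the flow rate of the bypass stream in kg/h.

All 2402×0.169 = 405.94 kg/h of component A reaches S7, so S7 = 405.94/0.189 = 2147.8 kg/h and vapour = 254.18 kg/h.
The evaporator receives (1−α)·2402 of feed at 0.489 component C and removes 0.708 of that component C:
0.708×0.489×(1−α)×2402 = 254.18
(1−α) = 254.18/831.6 = 0.3057;  α = 0.6943.
Bypass flow = 0.6943×2402 = 1667.8 kg/h.

1668 kg/h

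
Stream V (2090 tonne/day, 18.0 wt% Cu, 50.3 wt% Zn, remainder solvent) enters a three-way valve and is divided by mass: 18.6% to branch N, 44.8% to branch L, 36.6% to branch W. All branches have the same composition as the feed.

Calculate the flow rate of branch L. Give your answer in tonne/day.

Branch L flow = 0.448×2090 = 936.32 tonne/day.

936.3 tonne/day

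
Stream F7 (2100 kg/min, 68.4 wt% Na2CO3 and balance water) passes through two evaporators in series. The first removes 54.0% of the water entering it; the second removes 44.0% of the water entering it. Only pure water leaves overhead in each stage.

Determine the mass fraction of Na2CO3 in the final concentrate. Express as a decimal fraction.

water in feed = 2100×0.316 = 663.6 kg/min.
After stage 1: water left = (1−0.540)×663.6 = 305.26; stream total = 1741.7 kg/min.
After stage 2: water left = (1−0.440)×305.26 = 170.94; final concentrate = 1607.3 kg/min.
Na2CO3 fraction = 1436.4/1607.3 = 0.8936.

0.8936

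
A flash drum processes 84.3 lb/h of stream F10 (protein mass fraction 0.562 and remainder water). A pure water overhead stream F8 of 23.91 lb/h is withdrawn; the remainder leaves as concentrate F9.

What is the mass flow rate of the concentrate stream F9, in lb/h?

Concentrate = 84.3 − 23.91 = 60.39 lb/h.

60.39 lb/h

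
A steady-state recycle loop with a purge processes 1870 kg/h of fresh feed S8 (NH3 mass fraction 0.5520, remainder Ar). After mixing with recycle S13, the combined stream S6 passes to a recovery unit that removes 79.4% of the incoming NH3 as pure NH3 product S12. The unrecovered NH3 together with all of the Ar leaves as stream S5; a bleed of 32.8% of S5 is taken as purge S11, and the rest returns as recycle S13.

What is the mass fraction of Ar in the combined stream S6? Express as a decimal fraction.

Ar enters only via S8 and leaves only via the purge: 1870×0.448 = 0.328×(Ar in S5), and the recovery unit passes all Ar, so Ar in S6 = Ar in S5 = 2554.1 kg/h.
NH3 in S6: m_A = 1870×0.552 + (1−0.328)·(1−0.794)·m_A, so m_A = 1032.2/0.8616 = 1198.1 kg/h.
S6 = 1198.1 + 2554.1 = 3752.2 kg/h.
Ar fraction in S6 = 2554.1/3752.2 = 0.6807.

0.6807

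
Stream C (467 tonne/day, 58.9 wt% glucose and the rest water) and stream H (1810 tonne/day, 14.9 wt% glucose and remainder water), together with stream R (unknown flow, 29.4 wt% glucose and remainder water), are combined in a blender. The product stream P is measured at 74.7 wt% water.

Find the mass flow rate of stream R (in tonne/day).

Let R be the unknown flow. Total out = 2277 + R.
water balance: 1732.2 + 0.706·R = 0.747·(2277 + R)
(0.706 − 0.747)·R = 0.747×2277 − 1732.2 = -31.328
R = -31.328 / -0.041 = 764.1 tonne/day

764.1 tonne/day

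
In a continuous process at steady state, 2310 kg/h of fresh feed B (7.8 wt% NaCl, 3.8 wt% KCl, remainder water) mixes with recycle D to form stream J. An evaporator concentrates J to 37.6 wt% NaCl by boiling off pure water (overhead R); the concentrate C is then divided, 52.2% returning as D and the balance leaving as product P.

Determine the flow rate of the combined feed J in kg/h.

Overall NaCl balance (none leaves overhead): NaCl in fresh feed = NaCl in product, i.e. 2310×0.078 = (1−0.522)·C·0.376.
C = 180.18/(0.376×0.478) = 1002.5 kg/h.
Recycle D = 0.522×1002.5 = 523.31 kg/h.
Combined feed J = 2310 + 523.31 = 2833.3 kg/h.

2833 kg/h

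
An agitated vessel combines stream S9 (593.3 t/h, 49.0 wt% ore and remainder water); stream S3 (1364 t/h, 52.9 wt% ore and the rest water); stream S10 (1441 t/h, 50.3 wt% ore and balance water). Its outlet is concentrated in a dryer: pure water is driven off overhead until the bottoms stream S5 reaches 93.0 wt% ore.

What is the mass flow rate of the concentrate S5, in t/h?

ore entering = 593.3×0.490 + 1364×0.529 + 1441×0.503 = 1737.1 t/h.
All ore reports to S5, so S5 = 1737.1/0.930 = 1867.8 t/h.

1868 t/h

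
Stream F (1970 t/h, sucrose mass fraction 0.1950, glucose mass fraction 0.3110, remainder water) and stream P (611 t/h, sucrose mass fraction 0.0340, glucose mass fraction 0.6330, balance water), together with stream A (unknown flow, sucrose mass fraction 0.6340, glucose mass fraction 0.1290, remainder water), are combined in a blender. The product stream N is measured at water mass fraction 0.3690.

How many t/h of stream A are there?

Let A be the unknown flow. Total out = 2581 + A.
water balance: 1176.6 + 0.237·A = 0.369·(2581 + A)
(0.237 − 0.369)·A = 0.369×2581 − 1176.6 = -224.25
A = -224.25 / -0.132 = 1698.9 t/h

1699 t/h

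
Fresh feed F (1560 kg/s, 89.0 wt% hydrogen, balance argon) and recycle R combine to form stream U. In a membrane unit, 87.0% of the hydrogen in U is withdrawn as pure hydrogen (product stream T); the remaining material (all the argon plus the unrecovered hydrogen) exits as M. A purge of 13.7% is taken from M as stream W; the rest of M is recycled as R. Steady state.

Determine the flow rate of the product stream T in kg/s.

hydrogen in U: m_A = 1560×0.890 + (1−0.137)·(1−0.870)·m_A, so m_A = 1388.4/0.8878 = 1563.8 kg/s.
Product T = 0.870×1563.8 = 1360.5 kg/s.

1361 kg/s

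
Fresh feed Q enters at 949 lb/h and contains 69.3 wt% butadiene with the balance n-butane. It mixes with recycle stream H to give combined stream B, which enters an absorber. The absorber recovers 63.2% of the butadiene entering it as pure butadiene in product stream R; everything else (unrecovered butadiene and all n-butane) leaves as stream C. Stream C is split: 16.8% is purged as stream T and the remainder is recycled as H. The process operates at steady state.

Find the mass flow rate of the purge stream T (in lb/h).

n-butane enters only via Q and leaves only via the purge: 949×0.307 = 0.168×(n-butane in C), and the absorber passes all n-butane, so n-butane in B = n-butane in C = 1734.2 lb/h.
butadiene in B: m_A = 949×0.693 + (1−0.168)·(1−0.632)·m_A, so m_A = 657.66/0.6938 = 947.87 lb/h.
C = (1−0.632)×947.87 + 1734.2 = 2083 lb/h.
Purge T = 0.168×2083 = 349.94 lb/h.

349.9 lb/h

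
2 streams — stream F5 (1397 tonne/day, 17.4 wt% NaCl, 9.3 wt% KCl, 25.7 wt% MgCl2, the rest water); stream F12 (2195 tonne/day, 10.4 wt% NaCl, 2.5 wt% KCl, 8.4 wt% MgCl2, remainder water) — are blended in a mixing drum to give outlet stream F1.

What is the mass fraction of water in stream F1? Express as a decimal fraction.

Total flow out = 1397 + 2195 = 3592 tonne/day.
water in = 1397×0.476 + 2195×0.787 = 2392.4 tonne/day.
water mass fraction in F1 = 2392.4/3592 = 0.666.

0.666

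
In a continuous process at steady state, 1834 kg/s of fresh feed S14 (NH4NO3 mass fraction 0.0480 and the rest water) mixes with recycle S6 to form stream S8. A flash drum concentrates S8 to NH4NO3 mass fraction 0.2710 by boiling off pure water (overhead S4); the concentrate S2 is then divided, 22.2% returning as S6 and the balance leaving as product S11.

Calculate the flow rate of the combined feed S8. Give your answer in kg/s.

Overall NH4NO3 balance (none leaves overhead): NH4NO3 in fresh feed = NH4NO3 in product, i.e. 1834×0.048 = (1−0.222)·S2·0.271.
S2 = 88.032/(0.271×0.778) = 417.53 kg/s.
Recycle S6 = 0.222×417.53 = 92.693 kg/s.
Combined feed S8 = 1834 + 92.693 = 1926.7 kg/s.

1927 kg/s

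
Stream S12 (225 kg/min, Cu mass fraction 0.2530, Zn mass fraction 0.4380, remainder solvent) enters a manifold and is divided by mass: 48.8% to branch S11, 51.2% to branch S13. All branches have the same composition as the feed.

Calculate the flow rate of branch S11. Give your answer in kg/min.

Branch S11 flow = 0.488×225 = 109.8 kg/min.

109.8 kg/min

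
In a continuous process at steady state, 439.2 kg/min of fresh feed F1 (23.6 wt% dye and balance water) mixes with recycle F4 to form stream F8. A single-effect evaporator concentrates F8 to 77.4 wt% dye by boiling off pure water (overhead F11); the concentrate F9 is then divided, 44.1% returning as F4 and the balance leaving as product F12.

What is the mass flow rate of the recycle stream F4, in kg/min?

Overall dye balance (none leaves overhead): dye in fresh feed = dye in product, i.e. 439.2×0.236 = (1−0.441)·F9·0.774.
F9 = 103.65/(0.774×0.559) = 239.56 kg/min.
Recycle F4 = 0.441×239.56 = 105.65 kg/min.

105.6 kg/min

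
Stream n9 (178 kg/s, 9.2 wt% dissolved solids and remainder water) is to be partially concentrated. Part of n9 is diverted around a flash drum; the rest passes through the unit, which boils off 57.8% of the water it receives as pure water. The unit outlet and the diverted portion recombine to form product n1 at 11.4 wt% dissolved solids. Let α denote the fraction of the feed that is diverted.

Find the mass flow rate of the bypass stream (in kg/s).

All 178×0.092 = 16.376 kg/s of dissolved solids reaches n1, so n1 = 16.376/0.114 = 143.65 kg/s and vapour = 34.351 kg/s.
The evaporator receives (1−α)·178 of feed at 0.908 water and removes 0.578 of that water:
0.578×0.908×(1−α)×178 = 34.351
(1−α) = 34.351/93.419 = 0.3677;  α = 0.6323.
Bypass flow = 0.6323×178 = 112.55 kg/s.

112.5 kg/s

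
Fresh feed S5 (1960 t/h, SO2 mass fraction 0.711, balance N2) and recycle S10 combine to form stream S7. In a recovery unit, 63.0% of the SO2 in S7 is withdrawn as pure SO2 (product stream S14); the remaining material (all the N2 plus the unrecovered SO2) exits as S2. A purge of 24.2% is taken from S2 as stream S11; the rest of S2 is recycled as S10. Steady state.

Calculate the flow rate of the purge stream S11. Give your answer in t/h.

739.9 t/h

N2 enters only via S5 and leaves only via the purge: 1960×0.289 = 0.242×(N2 in S2), and the recovery unit passes all N2, so N2 in S7 = N2 in S2 = 2340.7 t/h.
SO2 in S7: m_A = 1960×0.711 + (1−0.242)·(1−0.630)·m_A, so m_A = 1393.6/0.7195 = 1936.7 t/h.
S2 = (1−0.630)×1936.7 + 2340.7 = 3057.3 t/h.
Purge S11 = 0.242×3057.3 = 739.86 t/h.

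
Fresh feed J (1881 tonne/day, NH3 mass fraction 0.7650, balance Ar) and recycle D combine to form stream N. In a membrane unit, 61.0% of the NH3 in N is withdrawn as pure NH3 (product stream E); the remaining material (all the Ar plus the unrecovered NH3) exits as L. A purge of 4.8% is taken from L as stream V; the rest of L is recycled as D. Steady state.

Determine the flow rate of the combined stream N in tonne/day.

11500 tonne/day

Ar enters only via J and leaves only via the purge: 1881×0.235 = 0.048×(Ar in L), and the membrane unit passes all Ar, so Ar in N = Ar in L = 9209.1 tonne/day.
NH3 in N: m_A = 1881×0.765 + (1−0.048)·(1−0.610)·m_A, so m_A = 1439/0.6287 = 2288.7 tonne/day.
N = 2288.7 + 9209.1 = 11498 tonne/day.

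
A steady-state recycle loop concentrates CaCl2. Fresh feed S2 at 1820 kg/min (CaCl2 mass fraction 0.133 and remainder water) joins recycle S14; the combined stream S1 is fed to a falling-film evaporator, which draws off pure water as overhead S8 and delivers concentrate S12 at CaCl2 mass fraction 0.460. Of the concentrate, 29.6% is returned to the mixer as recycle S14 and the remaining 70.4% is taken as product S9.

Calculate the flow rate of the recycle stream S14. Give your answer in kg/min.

221.3 kg/min

Overall CaCl2 balance (none leaves overhead): CaCl2 in fresh feed = CaCl2 in product, i.e. 1820×0.133 = (1−0.296)·S12·0.460.
S12 = 242.06/(0.460×0.704) = 747.47 kg/min.
Recycle S14 = 0.296×747.47 = 221.25 kg/min.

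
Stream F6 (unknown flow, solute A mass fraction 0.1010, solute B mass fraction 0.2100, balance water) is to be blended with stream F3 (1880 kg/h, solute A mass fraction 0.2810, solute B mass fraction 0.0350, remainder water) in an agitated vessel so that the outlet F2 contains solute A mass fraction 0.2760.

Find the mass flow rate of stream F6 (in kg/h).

53.71 kg/h

Let F6 be the unknown flow. Total out = 1880 + F6.
solute A balance: 528.28 + 0.101·F6 = 0.276·(1880 + F6)
(0.101 − 0.276)·F6 = 0.276×1880 − 528.28 = -9.4
F6 = -9.4 / -0.175 = 53.714 kg/h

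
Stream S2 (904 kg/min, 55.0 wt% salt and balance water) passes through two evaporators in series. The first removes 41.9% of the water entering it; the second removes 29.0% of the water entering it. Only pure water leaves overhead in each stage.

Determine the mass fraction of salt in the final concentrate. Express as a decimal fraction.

water in feed = 904×0.450 = 406.8 kg/min.
After stage 1: water left = (1−0.419)×406.8 = 236.35; stream total = 733.55 kg/min.
After stage 2: water left = (1−0.290)×236.35 = 167.81; final concentrate = 665.01 kg/min.
salt fraction = 497.2/665.01 = 0.7477.

0.7477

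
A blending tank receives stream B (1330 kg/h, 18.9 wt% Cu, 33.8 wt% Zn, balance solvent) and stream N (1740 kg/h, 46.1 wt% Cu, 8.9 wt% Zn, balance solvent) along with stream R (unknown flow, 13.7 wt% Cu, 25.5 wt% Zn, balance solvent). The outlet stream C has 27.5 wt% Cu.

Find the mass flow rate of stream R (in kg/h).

Let R be the unknown flow. Total out = 3070 + R.
Cu balance: 1053.5 + 0.137·R = 0.275·(3070 + R)
(0.137 − 0.275)·R = 0.275×3070 − 1053.5 = -209.26
R = -209.26 / -0.138 = 1516.4 kg/h

1516 kg/h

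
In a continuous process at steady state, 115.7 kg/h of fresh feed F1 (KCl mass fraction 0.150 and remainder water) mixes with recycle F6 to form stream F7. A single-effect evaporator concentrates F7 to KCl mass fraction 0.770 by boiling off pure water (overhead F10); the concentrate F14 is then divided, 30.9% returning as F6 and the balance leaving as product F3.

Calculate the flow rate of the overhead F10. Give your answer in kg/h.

93.16 kg/h

Overall KCl balance (none leaves overhead): KCl in fresh feed = KCl in product, i.e. 115.7×0.150 = (1−0.309)·F14·0.770.
F14 = 17.355/(0.770×0.691) = 32.618 kg/h.
Recycle F6 = 0.309×32.618 = 10.079 kg/h.
Combined feed F7 = 115.7 + 10.079 = 125.78 kg/h.
Overhead F10 = F7 − F14 = 125.78 − 32.618 = 93.161 kg/h.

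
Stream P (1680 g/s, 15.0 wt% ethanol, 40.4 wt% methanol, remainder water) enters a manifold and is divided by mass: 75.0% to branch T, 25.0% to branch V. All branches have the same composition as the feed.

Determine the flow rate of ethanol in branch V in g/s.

Branch V total = 0.250×1680 = 420 g/s.
ethanol in V = 0.150×420 = 63 g/s.

63 g/s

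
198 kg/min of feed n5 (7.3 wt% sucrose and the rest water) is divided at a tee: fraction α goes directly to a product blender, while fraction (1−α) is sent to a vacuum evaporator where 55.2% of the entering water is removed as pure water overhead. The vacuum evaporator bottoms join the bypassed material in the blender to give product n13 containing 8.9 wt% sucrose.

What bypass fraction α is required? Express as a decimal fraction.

All 198×0.073 = 14.454 kg/min of sucrose reaches n13, so n13 = 14.454/0.089 = 162.4 kg/min and vapour = 35.596 kg/min.
The evaporator receives (1−α)·198 of feed at 0.927 water and removes 0.552 of that water:
0.552×0.927×(1−α)×198 = 35.596
(1−α) = 35.596/101.32 = 0.3513;  α = 0.6487.

0.649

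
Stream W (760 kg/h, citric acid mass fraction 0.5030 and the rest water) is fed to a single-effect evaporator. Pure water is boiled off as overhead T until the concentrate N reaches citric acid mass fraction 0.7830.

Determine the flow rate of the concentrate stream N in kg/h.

citric acid is conserved: 760×0.503 = 382.28 kg/h all reports to the concentrate.
Concentrate = 382.28/(target fraction) = 488.22 kg/h.

488.2 kg/h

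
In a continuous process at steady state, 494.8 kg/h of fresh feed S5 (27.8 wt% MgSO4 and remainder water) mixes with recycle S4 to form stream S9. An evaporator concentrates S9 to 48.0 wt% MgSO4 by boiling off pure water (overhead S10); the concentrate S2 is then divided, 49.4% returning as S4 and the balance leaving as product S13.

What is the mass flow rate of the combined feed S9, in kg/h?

774.6 kg/h

Overall MgSO4 balance (none leaves overhead): MgSO4 in fresh feed = MgSO4 in product, i.e. 494.8×0.278 = (1−0.494)·S2·0.480.
S2 = 137.55/(0.480×0.506) = 566.35 kg/h.
Recycle S4 = 0.494×566.35 = 279.78 kg/h.
Combined feed S9 = 494.8 + 279.78 = 774.58 kg/h.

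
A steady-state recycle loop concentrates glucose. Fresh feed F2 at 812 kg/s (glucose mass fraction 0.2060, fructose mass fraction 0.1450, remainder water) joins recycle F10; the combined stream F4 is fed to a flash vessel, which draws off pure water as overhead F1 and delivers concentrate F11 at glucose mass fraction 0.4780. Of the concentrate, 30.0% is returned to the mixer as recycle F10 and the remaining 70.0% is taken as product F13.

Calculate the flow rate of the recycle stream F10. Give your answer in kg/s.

150 kg/s

Overall glucose balance (none leaves overhead): glucose in fresh feed = glucose in product, i.e. 812×0.206 = (1−0.300)·F11·0.478.
F11 = 167.27/(0.478×0.700) = 499.92 kg/s.
Recycle F10 = 0.300×499.92 = 149.97 kg/s.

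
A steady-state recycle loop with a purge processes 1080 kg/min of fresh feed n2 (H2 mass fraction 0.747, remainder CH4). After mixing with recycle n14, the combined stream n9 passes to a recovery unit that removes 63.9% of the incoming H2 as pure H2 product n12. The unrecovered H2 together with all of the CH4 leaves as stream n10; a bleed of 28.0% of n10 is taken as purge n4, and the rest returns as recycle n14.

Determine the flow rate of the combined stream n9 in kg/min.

CH4 enters only via n2 and leaves only via the purge: 1080×0.253 = 0.280×(CH4 in n10), and the recovery unit passes all CH4, so CH4 in n9 = CH4 in n10 = 975.86 kg/min.
H2 in n9: m_A = 1080×0.747 + (1−0.280)·(1−0.639)·m_A, so m_A = 806.76/0.7401 = 1090.1 kg/min.
n9 = 1090.1 + 975.86 = 2066 kg/min.

2066 kg/min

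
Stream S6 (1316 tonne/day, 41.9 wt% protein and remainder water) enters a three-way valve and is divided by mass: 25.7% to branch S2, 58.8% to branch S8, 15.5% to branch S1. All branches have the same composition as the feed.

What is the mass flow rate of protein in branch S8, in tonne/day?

Branch S8 total = 0.588×1316 = 773.81 tonne/day.
protein in S8 = 0.419×773.81 = 324.23 tonne/day.

324.2 tonne/day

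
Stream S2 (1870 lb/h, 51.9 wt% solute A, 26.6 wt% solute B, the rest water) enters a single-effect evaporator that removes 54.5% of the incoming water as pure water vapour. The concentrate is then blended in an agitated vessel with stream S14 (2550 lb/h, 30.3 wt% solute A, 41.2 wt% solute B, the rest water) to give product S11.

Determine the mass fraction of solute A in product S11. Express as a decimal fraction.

Vapour removed = 0.545×0.215×1870 = 219.12 lb/h; concentrate = 1650.9 lb/h.
solute A reaching the mixer = 970.53 (from concentrate) + 2550×0.303 = 1743.2 lb/h.
Product flow = 1650.9 + 2550 = 4200.9 lb/h; solute A fraction = 0.415.

0.415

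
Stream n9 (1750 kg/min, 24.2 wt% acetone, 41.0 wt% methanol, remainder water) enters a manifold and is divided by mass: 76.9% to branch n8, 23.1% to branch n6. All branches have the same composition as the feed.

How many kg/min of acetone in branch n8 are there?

325.7 kg/min

Branch n8 total = 0.769×1750 = 1345.8 kg/min.
acetone in n8 = 0.242×1345.8 = 325.67 kg/min.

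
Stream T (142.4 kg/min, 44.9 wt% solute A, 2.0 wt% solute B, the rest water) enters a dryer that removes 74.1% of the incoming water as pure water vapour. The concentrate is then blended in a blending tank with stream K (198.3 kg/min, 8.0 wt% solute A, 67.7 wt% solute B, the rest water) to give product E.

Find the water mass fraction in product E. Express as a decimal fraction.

0.238

Vapour removed = 0.741×0.531×142.4 = 56.03 kg/min; concentrate = 86.37 kg/min.
water reaching the mixer = 19.584 (from concentrate) + 198.3×0.243 = 67.771 kg/min.
Product flow = 86.37 + 198.3 = 284.67 kg/min; water fraction = 0.238.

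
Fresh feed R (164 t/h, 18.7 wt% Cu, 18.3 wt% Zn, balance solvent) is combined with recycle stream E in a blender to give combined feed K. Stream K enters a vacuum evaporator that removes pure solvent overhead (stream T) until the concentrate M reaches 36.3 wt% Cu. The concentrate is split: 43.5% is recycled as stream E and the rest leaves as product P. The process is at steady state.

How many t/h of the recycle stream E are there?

Overall Cu balance (none leaves overhead): Cu in fresh feed = Cu in product, i.e. 164×0.187 = (1−0.435)·M·0.363.
M = 30.668/(0.363×0.565) = 149.53 t/h.
Recycle E = 0.435×149.53 = 65.046 t/h.

65.05 t/h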